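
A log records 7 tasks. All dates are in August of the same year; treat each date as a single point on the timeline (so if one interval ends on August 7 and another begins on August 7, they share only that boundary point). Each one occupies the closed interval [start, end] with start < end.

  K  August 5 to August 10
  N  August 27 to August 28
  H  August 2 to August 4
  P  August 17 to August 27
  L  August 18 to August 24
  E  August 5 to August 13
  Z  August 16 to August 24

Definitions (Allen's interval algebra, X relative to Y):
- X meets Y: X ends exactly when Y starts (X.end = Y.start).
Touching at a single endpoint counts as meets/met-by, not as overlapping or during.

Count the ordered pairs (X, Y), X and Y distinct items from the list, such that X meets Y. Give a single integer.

Checking all 42 ordered pairs for relation 'meets'; matching pairs in alphabetical order:
(P, N): P meets N ✓
Count: 1.

1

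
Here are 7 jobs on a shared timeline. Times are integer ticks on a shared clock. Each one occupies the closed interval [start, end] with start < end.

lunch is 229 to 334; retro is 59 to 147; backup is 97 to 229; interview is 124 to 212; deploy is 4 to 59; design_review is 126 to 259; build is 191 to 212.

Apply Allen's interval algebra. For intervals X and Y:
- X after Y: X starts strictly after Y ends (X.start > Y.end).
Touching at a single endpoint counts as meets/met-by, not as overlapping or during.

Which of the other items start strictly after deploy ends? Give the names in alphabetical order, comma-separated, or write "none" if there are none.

backup, build, design_review, interview, lunch

Target deploy = [4, 59].
backup [97, 229] → after → yes.
build [191, 212] → after → yes.
design_review [126, 259] → after → yes.
interview [124, 212] → after → yes.
lunch [229, 334] → after → yes.
retro [59, 147] → met-by → no.
Result: backup, build, design_review, interview, lunch.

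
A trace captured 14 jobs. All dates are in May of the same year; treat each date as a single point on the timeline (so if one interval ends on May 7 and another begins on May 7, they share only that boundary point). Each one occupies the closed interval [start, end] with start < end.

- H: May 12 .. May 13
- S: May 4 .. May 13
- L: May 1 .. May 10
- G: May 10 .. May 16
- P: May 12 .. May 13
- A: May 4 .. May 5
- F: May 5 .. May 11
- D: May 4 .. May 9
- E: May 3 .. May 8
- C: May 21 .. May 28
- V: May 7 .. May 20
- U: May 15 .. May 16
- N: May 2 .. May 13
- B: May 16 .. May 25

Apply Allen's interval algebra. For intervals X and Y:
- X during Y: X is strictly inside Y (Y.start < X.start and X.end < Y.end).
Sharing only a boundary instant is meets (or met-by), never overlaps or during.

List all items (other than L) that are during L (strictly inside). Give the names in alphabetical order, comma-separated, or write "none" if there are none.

Target L = [May 1, May 10].
A [May 4, May 5] → during → yes.
B [May 16, May 25] → after → no.
C [May 21, May 28] → after → no.
D [May 4, May 9] → during → yes.
E [May 3, May 8] → during → yes.
F [May 5, May 11] → overlapped-by → no.
G [May 10, May 16] → met-by → no.
H [May 12, May 13] → after → no.
N [May 2, May 13] → overlapped-by → no.
P [May 12, May 13] → after → no.
S [May 4, May 13] → overlapped-by → no.
U [May 15, May 16] → after → no.
V [May 7, May 20] → overlapped-by → no.
Result: A, D, E.

A, D, E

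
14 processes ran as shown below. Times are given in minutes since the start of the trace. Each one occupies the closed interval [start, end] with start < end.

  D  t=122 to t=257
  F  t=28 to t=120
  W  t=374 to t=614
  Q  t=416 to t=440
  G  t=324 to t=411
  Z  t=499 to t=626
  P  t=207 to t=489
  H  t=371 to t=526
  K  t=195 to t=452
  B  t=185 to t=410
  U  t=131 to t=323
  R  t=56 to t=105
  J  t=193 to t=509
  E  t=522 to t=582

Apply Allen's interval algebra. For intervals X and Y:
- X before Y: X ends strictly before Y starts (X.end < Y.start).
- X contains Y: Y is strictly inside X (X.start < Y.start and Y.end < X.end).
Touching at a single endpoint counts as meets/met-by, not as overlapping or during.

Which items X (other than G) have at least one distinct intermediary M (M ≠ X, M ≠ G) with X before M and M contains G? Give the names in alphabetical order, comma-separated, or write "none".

F, R

Target G = [t=324, t=411].
Intermediaries M with M contains G: J, K, P.
Via J — items with X before J: F, R.
Via K — items with X before K: F, R.
Via P — items with X before P: F, R.
Union: F, R.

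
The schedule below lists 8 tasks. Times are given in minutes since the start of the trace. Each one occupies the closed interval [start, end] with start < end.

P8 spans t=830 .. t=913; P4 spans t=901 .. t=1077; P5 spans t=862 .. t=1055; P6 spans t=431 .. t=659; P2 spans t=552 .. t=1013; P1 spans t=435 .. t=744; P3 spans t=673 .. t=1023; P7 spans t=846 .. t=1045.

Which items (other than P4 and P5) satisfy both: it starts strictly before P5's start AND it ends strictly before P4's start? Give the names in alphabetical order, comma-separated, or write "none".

Conditions: its start is strictly before P5's start (X.start < t=862) AND its end is strictly before P4's start (X.end < t=901).
P1: start t=435 < t=862? ✓; end t=744 < t=901? ✓ → yes.
P2: start t=552 < t=862? ✓; end t=1013 < t=901? ✗ → no.
P3: start t=673 < t=862? ✓; end t=1023 < t=901? ✗ → no.
P6: start t=431 < t=862? ✓; end t=659 < t=901? ✓ → yes.
P7: start t=846 < t=862? ✓; end t=1045 < t=901? ✗ → no.
P8: start t=830 < t=862? ✓; end t=913 < t=901? ✗ → no.
Result: P1, P6.

P1, P6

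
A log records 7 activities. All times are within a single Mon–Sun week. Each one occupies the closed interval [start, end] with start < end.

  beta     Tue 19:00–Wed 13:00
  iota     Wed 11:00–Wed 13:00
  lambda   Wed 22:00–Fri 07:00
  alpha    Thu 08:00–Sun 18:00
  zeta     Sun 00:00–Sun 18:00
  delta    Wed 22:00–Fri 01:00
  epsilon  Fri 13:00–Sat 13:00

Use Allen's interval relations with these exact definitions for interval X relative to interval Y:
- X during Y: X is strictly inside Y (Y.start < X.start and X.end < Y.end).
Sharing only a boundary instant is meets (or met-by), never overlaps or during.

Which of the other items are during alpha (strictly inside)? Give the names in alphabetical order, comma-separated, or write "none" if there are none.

epsilon

Target alpha = [Thu 08:00, Sun 18:00].
beta [Tue 19:00, Wed 13:00] → before → no.
delta [Wed 22:00, Fri 01:00] → overlaps → no.
epsilon [Fri 13:00, Sat 13:00] → during → yes.
iota [Wed 11:00, Wed 13:00] → before → no.
lambda [Wed 22:00, Fri 07:00] → overlaps → no.
zeta [Sun 00:00, Sun 18:00] → finishes → no.
Result: epsilon.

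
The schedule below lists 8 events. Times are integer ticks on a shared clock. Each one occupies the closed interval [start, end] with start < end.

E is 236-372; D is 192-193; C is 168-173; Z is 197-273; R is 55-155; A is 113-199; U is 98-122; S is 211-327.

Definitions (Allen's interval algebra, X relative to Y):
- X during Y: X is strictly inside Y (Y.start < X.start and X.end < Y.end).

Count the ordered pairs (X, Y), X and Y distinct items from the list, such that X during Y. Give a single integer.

3

Checking all 56 ordered pairs for relation 'during'; matching pairs in alphabetical order:
(C, A): C during A ✓
(D, A): D during A ✓
(U, R): U during R ✓
Count: 3.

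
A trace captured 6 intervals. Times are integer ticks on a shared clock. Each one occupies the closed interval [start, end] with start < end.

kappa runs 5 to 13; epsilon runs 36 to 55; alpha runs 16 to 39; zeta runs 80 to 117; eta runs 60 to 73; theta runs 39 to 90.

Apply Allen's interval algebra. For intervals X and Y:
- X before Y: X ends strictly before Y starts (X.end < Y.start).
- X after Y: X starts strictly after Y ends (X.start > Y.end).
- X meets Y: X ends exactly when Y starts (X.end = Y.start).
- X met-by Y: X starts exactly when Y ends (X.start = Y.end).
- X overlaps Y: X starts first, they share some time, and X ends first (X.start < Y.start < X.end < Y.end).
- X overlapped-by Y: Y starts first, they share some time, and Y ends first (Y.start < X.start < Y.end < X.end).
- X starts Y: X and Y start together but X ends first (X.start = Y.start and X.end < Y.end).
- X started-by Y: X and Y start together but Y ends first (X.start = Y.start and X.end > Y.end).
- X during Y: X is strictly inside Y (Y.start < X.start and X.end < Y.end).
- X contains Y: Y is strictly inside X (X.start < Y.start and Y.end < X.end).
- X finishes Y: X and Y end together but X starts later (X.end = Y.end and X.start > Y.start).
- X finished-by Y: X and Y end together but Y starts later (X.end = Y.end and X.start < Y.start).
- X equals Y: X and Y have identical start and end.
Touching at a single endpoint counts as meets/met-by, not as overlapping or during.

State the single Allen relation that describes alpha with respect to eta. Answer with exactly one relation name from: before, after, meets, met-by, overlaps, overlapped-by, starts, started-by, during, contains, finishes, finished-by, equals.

alpha = [16, 39]; eta = [60, 73].
Compare endpoints: alpha.start < eta.start, alpha.start < eta.end, alpha.end < eta.start, alpha.end < eta.end.
That pattern is 'before'.

before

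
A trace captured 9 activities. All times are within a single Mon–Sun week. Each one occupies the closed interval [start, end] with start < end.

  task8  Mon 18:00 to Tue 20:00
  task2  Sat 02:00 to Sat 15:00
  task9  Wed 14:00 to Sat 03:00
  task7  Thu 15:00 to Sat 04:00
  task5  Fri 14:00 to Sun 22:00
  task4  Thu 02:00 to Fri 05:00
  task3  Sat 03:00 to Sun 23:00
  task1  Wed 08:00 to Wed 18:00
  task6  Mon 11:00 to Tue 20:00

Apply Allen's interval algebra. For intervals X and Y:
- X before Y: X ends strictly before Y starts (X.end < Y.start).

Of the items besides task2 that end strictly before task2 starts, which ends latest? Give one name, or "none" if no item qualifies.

Target task2 = [Sat 02:00, Sat 15:00].
task1 [Wed 08:00, Wed 18:00] → before → candidate.
task3 [Sat 03:00, Sun 23:00] → overlapped-by → excluded.
task4 [Thu 02:00, Fri 05:00] → before → candidate.
task5 [Fri 14:00, Sun 22:00] → contains → excluded.
task6 [Mon 11:00, Tue 20:00] → before → candidate.
task7 [Thu 15:00, Sat 04:00] → overlaps → excluded.
task8 [Mon 18:00, Tue 20:00] → before → candidate.
task9 [Wed 14:00, Sat 03:00] → overlaps → excluded.
Among candidates, latest end is Fri 05:00 → task4.

task4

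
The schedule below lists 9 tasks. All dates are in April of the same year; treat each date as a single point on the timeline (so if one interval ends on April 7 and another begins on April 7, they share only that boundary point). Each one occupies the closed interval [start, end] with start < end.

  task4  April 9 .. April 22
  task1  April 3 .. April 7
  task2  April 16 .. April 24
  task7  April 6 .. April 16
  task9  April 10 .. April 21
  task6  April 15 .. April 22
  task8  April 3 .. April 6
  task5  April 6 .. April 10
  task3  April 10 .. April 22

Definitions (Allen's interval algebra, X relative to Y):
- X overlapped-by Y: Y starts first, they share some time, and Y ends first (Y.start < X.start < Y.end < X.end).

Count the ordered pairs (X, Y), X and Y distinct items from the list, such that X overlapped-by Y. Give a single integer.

Checking all 72 ordered pairs for relation 'overlapped-by'; matching pairs in alphabetical order:
(task2, task3): task2 overlapped-by task3 ✓
(task2, task4): task2 overlapped-by task4 ✓
(task2, task6): task2 overlapped-by task6 ✓
(task2, task9): task2 overlapped-by task9 ✓
(task3, task7): task3 overlapped-by task7 ✓
(task4, task5): task4 overlapped-by task5 ✓
(task4, task7): task4 overlapped-by task7 ✓
(task5, task1): task5 overlapped-by task1 ✓
(task6, task7): task6 overlapped-by task7 ✓
(task6, task9): task6 overlapped-by task9 ✓
(task7, task1): task7 overlapped-by task1 ✓
(task9, task7): task9 overlapped-by task7 ✓
Count: 12.

12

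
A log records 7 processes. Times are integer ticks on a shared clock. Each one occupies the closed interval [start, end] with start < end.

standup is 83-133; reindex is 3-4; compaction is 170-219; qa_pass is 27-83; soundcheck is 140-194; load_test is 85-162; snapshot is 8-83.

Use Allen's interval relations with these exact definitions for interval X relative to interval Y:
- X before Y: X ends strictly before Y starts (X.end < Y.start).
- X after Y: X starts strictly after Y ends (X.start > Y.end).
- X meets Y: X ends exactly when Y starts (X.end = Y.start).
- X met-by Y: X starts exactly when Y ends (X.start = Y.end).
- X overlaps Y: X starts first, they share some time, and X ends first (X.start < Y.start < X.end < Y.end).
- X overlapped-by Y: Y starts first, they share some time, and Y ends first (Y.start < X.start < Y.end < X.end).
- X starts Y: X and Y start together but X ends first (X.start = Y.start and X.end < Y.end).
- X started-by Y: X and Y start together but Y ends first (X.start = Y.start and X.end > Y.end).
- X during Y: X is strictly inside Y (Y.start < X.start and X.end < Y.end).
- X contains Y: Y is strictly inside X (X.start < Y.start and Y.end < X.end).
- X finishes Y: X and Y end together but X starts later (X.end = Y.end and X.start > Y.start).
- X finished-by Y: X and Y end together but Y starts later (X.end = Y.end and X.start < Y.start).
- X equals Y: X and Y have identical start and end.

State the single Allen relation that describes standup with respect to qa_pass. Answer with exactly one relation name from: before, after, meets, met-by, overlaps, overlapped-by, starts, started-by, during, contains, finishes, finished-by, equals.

met-by

standup = [83, 133]; qa_pass = [27, 83].
Compare endpoints: standup.start > qa_pass.start, standup.start = qa_pass.end, standup.end > qa_pass.start, standup.end > qa_pass.end.
That pattern is 'met-by'.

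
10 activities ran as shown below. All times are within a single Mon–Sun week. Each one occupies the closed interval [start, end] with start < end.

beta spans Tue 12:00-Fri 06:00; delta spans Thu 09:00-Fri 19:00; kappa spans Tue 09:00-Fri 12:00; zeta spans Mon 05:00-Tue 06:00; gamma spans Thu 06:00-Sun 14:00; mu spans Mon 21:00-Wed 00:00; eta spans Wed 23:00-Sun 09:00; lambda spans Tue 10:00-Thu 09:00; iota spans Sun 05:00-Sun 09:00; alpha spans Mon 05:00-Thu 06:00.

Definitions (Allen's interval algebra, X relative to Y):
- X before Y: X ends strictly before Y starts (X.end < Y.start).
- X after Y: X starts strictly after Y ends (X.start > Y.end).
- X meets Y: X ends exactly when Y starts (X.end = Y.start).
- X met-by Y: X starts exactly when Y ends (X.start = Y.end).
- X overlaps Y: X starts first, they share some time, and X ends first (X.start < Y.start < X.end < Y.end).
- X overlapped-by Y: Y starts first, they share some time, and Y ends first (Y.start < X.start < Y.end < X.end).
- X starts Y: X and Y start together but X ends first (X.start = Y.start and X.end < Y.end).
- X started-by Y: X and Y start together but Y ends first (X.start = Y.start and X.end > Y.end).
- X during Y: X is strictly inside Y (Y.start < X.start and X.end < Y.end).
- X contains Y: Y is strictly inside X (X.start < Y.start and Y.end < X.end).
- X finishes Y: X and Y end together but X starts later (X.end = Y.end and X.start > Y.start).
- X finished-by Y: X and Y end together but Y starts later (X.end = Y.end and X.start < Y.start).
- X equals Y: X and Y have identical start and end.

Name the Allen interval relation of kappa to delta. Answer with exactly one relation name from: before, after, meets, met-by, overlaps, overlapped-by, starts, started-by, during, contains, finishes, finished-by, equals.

overlaps

kappa = [Tue 09:00, Fri 12:00]; delta = [Thu 09:00, Fri 19:00].
Compare endpoints: kappa.start < delta.start, kappa.start < delta.end, kappa.end > delta.start, kappa.end < delta.end.
That pattern is 'overlaps'.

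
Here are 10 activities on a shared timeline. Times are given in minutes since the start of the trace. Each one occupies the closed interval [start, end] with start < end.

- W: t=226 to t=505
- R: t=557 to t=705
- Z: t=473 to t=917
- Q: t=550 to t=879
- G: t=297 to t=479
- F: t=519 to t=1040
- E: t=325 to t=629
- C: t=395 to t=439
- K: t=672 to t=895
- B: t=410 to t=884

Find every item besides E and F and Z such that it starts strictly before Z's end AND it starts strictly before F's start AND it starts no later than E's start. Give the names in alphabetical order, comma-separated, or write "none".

G, W

Conditions: its start is strictly before Z's end (X.start < t=917) AND its start is strictly before F's start (X.start < t=519) AND its start is no later than E's start (X.start <= t=325).
B: start t=410 < t=917? ✓; start t=410 < t=519? ✓; start t=410 <= t=325? ✗ → no.
C: start t=395 < t=917? ✓; start t=395 < t=519? ✓; start t=395 <= t=325? ✗ → no.
G: start t=297 < t=917? ✓; start t=297 < t=519? ✓; start t=297 <= t=325? ✓ → yes.
K: start t=672 < t=917? ✓; start t=672 < t=519? ✗; start t=672 <= t=325? ✗ → no.
Q: start t=550 < t=917? ✓; start t=550 < t=519? ✗; start t=550 <= t=325? ✗ → no.
R: start t=557 < t=917? ✓; start t=557 < t=519? ✗; start t=557 <= t=325? ✗ → no.
W: start t=226 < t=917? ✓; start t=226 < t=519? ✓; start t=226 <= t=325? ✓ → yes.
Result: G, W.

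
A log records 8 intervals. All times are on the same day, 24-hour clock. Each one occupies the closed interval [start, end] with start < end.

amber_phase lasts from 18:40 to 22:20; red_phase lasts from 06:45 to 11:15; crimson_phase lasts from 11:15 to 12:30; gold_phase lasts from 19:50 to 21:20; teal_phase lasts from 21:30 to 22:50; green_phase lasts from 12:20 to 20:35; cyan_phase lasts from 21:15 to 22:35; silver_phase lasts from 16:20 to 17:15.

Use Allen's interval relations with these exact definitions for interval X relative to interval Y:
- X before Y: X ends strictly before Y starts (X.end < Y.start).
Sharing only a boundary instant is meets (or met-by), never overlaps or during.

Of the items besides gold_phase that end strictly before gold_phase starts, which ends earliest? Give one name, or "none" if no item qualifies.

red_phase

Target gold_phase = [19:50, 21:20].
amber_phase [18:40, 22:20] → contains → excluded.
crimson_phase [11:15, 12:30] → before → candidate.
cyan_phase [21:15, 22:35] → overlapped-by → excluded.
green_phase [12:20, 20:35] → overlaps → excluded.
red_phase [06:45, 11:15] → before → candidate.
silver_phase [16:20, 17:15] → before → candidate.
teal_phase [21:30, 22:50] → after → excluded.
Among candidates, earliest end is 11:15 → red_phase.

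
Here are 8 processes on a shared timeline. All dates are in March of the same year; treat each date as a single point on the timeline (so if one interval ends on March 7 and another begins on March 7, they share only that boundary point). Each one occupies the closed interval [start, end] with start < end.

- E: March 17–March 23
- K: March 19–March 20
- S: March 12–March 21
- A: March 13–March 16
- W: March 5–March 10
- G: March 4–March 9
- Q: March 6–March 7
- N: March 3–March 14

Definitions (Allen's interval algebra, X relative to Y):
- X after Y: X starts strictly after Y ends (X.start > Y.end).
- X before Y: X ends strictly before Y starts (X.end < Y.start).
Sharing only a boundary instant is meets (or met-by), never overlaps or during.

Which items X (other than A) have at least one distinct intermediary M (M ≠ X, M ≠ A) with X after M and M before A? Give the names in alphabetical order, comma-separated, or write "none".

Target A = [March 13, March 16].
Intermediaries M with M before A: G, Q, W.
Via G — items with X after G: E, K, S.
Via Q — items with X after Q: E, K, S.
Via W — items with X after W: E, K, S.
Union: E, K, S.

E, K, S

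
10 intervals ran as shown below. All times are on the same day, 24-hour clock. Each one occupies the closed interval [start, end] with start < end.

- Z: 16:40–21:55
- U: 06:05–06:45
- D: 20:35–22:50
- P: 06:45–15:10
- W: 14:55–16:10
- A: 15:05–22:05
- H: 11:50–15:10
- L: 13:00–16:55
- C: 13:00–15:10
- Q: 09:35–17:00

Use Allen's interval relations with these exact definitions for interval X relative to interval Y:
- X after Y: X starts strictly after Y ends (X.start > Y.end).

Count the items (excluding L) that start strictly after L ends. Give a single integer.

Target L = [13:00, 16:55].
A [15:05, 22:05] → overlapped-by → no.
C [13:00, 15:10] → starts → no.
D [20:35, 22:50] → after → counts.
H [11:50, 15:10] → overlaps → no.
P [06:45, 15:10] → overlaps → no.
Q [09:35, 17:00] → contains → no.
U [06:05, 06:45] → before → no.
W [14:55, 16:10] → during → no.
Z [16:40, 21:55] → overlapped-by → no.
Total: 1.

1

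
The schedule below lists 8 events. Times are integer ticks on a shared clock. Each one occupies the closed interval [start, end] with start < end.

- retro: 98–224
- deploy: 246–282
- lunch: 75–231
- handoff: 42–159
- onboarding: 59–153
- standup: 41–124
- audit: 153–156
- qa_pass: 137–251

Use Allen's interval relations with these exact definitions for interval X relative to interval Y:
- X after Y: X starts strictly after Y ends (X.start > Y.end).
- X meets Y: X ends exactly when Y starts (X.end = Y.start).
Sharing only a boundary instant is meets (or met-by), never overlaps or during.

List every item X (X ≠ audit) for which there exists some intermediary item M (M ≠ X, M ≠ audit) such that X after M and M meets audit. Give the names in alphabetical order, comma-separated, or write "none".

deploy

Target audit = [153, 156].
Intermediaries M with M meets audit: onboarding.
Via onboarding — items with X after onboarding: deploy.
Union: deploy.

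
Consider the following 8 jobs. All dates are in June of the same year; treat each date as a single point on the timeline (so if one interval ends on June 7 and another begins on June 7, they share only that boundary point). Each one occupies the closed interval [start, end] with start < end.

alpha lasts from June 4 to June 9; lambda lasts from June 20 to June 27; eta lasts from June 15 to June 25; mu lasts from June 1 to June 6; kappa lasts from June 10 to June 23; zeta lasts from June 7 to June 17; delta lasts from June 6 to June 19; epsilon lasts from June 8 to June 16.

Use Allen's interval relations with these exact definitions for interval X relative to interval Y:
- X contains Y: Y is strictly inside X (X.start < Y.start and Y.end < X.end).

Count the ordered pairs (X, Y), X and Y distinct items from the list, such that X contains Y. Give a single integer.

Checking all 56 ordered pairs for relation 'contains'; matching pairs in alphabetical order:
(delta, epsilon): delta contains epsilon ✓
(delta, zeta): delta contains zeta ✓
(zeta, epsilon): zeta contains epsilon ✓
Count: 3.

3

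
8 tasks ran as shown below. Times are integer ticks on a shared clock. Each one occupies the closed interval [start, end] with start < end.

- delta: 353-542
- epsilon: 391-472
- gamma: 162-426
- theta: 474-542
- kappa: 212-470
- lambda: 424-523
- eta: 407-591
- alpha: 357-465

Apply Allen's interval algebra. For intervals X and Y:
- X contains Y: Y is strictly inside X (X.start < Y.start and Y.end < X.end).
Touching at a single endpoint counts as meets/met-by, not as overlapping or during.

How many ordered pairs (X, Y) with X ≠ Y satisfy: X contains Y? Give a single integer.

6

Checking all 56 ordered pairs for relation 'contains'; matching pairs in alphabetical order:
(delta, alpha): delta contains alpha ✓
(delta, epsilon): delta contains epsilon ✓
(delta, lambda): delta contains lambda ✓
(eta, lambda): eta contains lambda ✓
(eta, theta): eta contains theta ✓
(kappa, alpha): kappa contains alpha ✓
Count: 6.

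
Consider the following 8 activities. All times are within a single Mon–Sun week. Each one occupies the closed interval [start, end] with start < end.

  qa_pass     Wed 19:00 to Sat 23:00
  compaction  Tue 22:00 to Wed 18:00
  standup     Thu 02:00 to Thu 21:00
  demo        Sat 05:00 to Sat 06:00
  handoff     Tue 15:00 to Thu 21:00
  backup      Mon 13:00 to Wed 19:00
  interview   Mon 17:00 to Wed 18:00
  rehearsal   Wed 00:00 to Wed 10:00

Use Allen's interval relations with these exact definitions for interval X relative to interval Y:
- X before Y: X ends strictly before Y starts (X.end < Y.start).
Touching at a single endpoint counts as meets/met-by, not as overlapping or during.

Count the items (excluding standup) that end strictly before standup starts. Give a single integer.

4

Target standup = [Thu 02:00, Thu 21:00].
backup [Mon 13:00, Wed 19:00] → before → counts.
compaction [Tue 22:00, Wed 18:00] → before → counts.
demo [Sat 05:00, Sat 06:00] → after → no.
handoff [Tue 15:00, Thu 21:00] → finished-by → no.
interview [Mon 17:00, Wed 18:00] → before → counts.
qa_pass [Wed 19:00, Sat 23:00] → contains → no.
rehearsal [Wed 00:00, Wed 10:00] → before → counts.
Total: 4.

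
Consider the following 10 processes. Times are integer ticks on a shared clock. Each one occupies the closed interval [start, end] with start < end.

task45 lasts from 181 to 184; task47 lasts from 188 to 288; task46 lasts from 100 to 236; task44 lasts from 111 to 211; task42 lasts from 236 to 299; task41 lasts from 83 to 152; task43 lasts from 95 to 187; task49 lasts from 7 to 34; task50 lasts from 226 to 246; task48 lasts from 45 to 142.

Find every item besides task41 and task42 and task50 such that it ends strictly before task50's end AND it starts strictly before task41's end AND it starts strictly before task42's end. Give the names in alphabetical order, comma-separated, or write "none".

task43, task44, task46, task48, task49

Conditions: its end is strictly before task50's end (X.end < 246) AND its start is strictly before task41's end (X.start < 152) AND its start is strictly before task42's end (X.start < 299).
task43: end 187 < 246? ✓; start 95 < 152? ✓; start 95 < 299? ✓ → yes.
task44: end 211 < 246? ✓; start 111 < 152? ✓; start 111 < 299? ✓ → yes.
task45: end 184 < 246? ✓; start 181 < 152? ✗; start 181 < 299? ✓ → no.
task46: end 236 < 246? ✓; start 100 < 152? ✓; start 100 < 299? ✓ → yes.
task47: end 288 < 246? ✗; start 188 < 152? ✗; start 188 < 299? ✓ → no.
task48: end 142 < 246? ✓; start 45 < 152? ✓; start 45 < 299? ✓ → yes.
task49: end 34 < 246? ✓; start 7 < 152? ✓; start 7 < 299? ✓ → yes.
Result: task43, task44, task46, task48, task49.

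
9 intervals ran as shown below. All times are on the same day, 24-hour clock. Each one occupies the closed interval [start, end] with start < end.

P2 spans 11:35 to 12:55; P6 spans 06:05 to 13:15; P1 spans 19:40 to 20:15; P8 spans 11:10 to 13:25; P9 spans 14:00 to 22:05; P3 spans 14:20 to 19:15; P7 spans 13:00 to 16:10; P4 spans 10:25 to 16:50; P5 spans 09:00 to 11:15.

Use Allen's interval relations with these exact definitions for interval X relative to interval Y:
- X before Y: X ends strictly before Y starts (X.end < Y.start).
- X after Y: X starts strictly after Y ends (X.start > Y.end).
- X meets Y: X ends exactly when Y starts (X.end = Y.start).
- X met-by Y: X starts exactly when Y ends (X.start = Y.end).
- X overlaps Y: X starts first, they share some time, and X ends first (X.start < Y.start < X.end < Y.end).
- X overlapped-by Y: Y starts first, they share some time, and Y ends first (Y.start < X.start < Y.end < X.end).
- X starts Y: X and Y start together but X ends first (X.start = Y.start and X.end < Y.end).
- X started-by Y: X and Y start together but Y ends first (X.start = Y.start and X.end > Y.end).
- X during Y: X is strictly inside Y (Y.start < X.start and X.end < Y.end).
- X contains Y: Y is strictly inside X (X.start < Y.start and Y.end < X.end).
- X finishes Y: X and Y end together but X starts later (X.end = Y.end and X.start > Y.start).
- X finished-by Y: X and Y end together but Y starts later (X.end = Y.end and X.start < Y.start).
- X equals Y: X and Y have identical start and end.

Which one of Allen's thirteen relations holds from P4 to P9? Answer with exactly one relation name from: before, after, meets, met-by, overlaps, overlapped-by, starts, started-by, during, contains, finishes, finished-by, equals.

overlaps

P4 = [10:25, 16:50]; P9 = [14:00, 22:05].
Compare endpoints: P4.start < P9.start, P4.start < P9.end, P4.end > P9.start, P4.end < P9.end.
That pattern is 'overlaps'.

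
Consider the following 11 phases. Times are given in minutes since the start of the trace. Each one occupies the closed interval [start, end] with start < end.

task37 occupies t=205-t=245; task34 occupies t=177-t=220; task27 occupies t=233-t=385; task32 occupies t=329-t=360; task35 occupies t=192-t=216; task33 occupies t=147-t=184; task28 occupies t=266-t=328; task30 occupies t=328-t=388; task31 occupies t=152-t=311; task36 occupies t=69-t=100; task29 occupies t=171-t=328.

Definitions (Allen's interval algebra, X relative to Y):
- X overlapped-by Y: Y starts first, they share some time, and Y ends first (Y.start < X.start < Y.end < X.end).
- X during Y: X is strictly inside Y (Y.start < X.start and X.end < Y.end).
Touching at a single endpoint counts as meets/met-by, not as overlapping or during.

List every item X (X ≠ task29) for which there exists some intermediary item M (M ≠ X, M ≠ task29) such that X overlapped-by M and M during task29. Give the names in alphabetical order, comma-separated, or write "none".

Target task29 = [t=171, t=328].
Intermediaries M with M during task29: task34, task35, task37.
Via task34 — items with X overlapped-by task34: task37.
Via task35 — items with X overlapped-by task35: task37.
Via task37 — items with X overlapped-by task37: task27.
Union: task27, task37.

task27, task37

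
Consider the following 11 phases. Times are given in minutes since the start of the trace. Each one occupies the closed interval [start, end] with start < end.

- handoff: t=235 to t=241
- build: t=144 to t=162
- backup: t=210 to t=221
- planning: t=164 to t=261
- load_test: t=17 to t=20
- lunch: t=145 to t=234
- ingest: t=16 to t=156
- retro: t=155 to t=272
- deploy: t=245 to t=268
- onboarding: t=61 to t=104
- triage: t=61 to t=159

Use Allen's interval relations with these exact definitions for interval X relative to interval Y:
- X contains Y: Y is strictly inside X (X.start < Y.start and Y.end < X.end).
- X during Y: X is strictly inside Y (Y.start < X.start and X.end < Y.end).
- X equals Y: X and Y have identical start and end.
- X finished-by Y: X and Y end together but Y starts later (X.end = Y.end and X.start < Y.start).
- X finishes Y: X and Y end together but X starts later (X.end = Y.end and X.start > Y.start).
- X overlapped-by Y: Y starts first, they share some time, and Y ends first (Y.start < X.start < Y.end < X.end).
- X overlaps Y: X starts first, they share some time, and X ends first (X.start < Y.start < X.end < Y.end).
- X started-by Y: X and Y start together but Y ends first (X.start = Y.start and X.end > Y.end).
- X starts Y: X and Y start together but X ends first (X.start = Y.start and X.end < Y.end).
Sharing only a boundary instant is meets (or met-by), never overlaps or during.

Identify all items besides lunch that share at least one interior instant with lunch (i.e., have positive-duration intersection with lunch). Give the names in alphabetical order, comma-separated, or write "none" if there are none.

backup, build, ingest, planning, retro, triage

Target lunch = [t=145, t=234].
backup [t=210, t=221] → during → yes.
build [t=144, t=162] → overlaps → yes.
deploy [t=245, t=268] → after → no.
handoff [t=235, t=241] → after → no.
ingest [t=16, t=156] → overlaps → yes.
load_test [t=17, t=20] → before → no.
onboarding [t=61, t=104] → before → no.
planning [t=164, t=261] → overlapped-by → yes.
retro [t=155, t=272] → overlapped-by → yes.
triage [t=61, t=159] → overlaps → yes.
Result: backup, build, ingest, planning, retro, triage.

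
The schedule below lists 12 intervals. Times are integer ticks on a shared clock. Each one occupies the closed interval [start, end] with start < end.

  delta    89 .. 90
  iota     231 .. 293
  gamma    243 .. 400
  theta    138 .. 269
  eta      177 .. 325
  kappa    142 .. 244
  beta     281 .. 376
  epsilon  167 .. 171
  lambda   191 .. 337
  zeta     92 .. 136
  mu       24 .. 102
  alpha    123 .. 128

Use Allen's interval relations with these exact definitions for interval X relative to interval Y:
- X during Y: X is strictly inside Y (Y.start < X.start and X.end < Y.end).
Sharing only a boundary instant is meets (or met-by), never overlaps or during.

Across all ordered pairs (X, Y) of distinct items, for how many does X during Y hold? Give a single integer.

Checking all 132 ordered pairs for relation 'during'; matching pairs in alphabetical order:
(alpha, zeta): alpha during zeta ✓
(beta, gamma): beta during gamma ✓
(delta, mu): delta during mu ✓
(epsilon, kappa): epsilon during kappa ✓
(epsilon, theta): epsilon during theta ✓
(iota, eta): iota during eta ✓
(iota, lambda): iota during lambda ✓
(kappa, theta): kappa during theta ✓
Count: 8.

8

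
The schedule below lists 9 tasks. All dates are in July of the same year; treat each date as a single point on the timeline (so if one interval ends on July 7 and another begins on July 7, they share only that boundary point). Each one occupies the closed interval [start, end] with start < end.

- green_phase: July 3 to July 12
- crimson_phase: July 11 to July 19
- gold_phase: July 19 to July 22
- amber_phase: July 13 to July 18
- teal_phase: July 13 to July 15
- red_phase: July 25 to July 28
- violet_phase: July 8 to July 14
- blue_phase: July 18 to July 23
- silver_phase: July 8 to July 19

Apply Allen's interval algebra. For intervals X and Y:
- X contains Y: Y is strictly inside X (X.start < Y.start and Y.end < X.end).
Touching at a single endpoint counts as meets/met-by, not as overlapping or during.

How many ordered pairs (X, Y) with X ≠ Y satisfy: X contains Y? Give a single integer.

Checking all 72 ordered pairs for relation 'contains'; matching pairs in alphabetical order:
(blue_phase, gold_phase): blue_phase contains gold_phase ✓
(crimson_phase, amber_phase): crimson_phase contains amber_phase ✓
(crimson_phase, teal_phase): crimson_phase contains teal_phase ✓
(silver_phase, amber_phase): silver_phase contains amber_phase ✓
(silver_phase, teal_phase): silver_phase contains teal_phase ✓
Count: 5.

5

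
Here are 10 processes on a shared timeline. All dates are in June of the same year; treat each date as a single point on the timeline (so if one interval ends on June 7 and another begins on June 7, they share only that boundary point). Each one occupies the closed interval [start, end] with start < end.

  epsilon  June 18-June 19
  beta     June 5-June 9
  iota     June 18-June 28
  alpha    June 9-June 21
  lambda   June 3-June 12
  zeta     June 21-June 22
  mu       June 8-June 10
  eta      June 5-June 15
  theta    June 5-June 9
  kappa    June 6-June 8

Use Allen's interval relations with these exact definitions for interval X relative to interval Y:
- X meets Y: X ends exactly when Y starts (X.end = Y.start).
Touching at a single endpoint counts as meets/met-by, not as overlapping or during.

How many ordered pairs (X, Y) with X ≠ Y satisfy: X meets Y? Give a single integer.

4

Checking all 90 ordered pairs for relation 'meets'; matching pairs in alphabetical order:
(alpha, zeta): alpha meets zeta ✓
(beta, alpha): beta meets alpha ✓
(kappa, mu): kappa meets mu ✓
(theta, alpha): theta meets alpha ✓
Count: 4.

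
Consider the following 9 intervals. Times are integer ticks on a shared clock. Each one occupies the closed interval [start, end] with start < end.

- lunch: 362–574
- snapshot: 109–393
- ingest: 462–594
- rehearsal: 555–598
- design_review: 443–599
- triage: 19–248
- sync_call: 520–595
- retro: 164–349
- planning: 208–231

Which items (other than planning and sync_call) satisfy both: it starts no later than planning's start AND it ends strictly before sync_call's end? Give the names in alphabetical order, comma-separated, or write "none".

retro, snapshot, triage

Conditions: its start is no later than planning's start (X.start <= 208) AND its end is strictly before sync_call's end (X.end < 595).
design_review: start 443 <= 208? ✗; end 599 < 595? ✗ → no.
ingest: start 462 <= 208? ✗; end 594 < 595? ✓ → no.
lunch: start 362 <= 208? ✗; end 574 < 595? ✓ → no.
rehearsal: start 555 <= 208? ✗; end 598 < 595? ✗ → no.
retro: start 164 <= 208? ✓; end 349 < 595? ✓ → yes.
snapshot: start 109 <= 208? ✓; end 393 < 595? ✓ → yes.
triage: start 19 <= 208? ✓; end 248 < 595? ✓ → yes.
Result: retro, snapshot, triage.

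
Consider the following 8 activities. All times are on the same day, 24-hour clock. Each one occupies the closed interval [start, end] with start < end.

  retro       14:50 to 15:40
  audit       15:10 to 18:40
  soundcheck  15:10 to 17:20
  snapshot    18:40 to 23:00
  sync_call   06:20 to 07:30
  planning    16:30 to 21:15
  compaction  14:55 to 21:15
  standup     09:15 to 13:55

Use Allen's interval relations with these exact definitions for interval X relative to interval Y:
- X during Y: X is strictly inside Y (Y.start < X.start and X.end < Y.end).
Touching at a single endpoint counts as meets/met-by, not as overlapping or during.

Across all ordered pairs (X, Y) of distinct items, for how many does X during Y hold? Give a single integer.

2

Checking all 56 ordered pairs for relation 'during'; matching pairs in alphabetical order:
(audit, compaction): audit during compaction ✓
(soundcheck, compaction): soundcheck during compaction ✓
Count: 2.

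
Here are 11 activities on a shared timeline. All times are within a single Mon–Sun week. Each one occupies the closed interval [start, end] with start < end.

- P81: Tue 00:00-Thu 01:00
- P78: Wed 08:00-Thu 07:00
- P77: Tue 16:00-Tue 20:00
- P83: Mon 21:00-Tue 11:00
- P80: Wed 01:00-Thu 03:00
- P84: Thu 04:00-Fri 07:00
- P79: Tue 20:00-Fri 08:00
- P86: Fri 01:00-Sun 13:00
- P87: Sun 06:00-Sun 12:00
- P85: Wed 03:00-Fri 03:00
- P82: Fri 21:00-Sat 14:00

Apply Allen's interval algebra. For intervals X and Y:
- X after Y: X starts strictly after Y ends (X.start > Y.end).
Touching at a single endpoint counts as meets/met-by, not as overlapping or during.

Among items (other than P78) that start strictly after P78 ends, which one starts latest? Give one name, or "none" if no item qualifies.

P87

Target P78 = [Wed 08:00, Thu 07:00].
P77 [Tue 16:00, Tue 20:00] → before → excluded.
P79 [Tue 20:00, Fri 08:00] → contains → excluded.
P80 [Wed 01:00, Thu 03:00] → overlaps → excluded.
P81 [Tue 00:00, Thu 01:00] → overlaps → excluded.
P82 [Fri 21:00, Sat 14:00] → after → candidate.
P83 [Mon 21:00, Tue 11:00] → before → excluded.
P84 [Thu 04:00, Fri 07:00] → overlapped-by → excluded.
P85 [Wed 03:00, Fri 03:00] → contains → excluded.
P86 [Fri 01:00, Sun 13:00] → after → candidate.
P87 [Sun 06:00, Sun 12:00] → after → candidate.
Among candidates, latest start is Sun 06:00 → P87.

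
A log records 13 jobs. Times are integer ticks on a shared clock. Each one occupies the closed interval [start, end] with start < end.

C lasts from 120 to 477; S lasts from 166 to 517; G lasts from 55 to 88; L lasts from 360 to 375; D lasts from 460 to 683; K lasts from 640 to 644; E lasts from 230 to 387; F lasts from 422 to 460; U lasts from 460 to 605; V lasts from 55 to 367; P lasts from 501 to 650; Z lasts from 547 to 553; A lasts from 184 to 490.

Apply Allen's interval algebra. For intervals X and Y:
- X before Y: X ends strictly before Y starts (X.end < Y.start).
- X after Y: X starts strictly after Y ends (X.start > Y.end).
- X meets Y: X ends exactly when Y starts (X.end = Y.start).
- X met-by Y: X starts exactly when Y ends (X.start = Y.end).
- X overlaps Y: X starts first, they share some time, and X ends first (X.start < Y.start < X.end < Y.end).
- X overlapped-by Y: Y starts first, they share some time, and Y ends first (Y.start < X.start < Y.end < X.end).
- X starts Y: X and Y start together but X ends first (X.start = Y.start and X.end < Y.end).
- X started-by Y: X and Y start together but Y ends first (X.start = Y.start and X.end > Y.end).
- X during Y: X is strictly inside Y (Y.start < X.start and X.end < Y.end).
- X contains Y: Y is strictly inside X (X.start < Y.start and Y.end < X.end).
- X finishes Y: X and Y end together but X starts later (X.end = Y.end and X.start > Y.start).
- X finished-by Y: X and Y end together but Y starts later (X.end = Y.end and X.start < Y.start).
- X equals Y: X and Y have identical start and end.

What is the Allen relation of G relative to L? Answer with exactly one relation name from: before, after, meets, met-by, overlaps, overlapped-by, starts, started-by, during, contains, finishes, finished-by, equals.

G = [55, 88]; L = [360, 375].
Compare endpoints: G.start < L.start, G.start < L.end, G.end < L.start, G.end < L.end.
That pattern is 'before'.

before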